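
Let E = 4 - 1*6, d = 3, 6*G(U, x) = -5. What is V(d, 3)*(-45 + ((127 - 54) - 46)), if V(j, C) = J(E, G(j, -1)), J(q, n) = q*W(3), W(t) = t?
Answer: 108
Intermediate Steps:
G(U, x) = -⅚ (G(U, x) = (⅙)*(-5) = -⅚)
E = -2 (E = 4 - 6 = -2)
J(q, n) = 3*q (J(q, n) = q*3 = 3*q)
V(j, C) = -6 (V(j, C) = 3*(-2) = -6)
V(d, 3)*(-45 + ((127 - 54) - 46)) = -6*(-45 + ((127 - 54) - 46)) = -6*(-45 + (73 - 46)) = -6*(-45 + 27) = -6*(-18) = 108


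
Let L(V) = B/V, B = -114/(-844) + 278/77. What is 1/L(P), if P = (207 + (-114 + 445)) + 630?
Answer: 37952992/121705 ≈ 311.84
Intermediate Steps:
P = 1168 (P = (207 + 331) + 630 = 538 + 630 = 1168)
B = 121705/32494 (B = -114*(-1/844) + 278*(1/77) = 57/422 + 278/77 = 121705/32494 ≈ 3.7455)
L(V) = 121705/(32494*V)
1/L(P) = 1/((121705/32494)/1168) = 1/((121705/32494)*(1/1168)) = 1/(121705/37952992) = 37952992/121705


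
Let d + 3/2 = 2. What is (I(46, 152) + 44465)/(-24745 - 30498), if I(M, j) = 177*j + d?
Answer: -142739/110486 ≈ -1.2919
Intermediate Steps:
d = ½ (d = -3/2 + 2 = ½ ≈ 0.50000)
I(M, j) = ½ + 177*j (I(M, j) = 177*j + ½ = ½ + 177*j)
(I(46, 152) + 44465)/(-24745 - 30498) = ((½ + 177*152) + 44465)/(-24745 - 30498) = ((½ + 26904) + 44465)/(-55243) = (53809/2 + 44465)*(-1/55243) = (142739/2)*(-1/55243) = -142739/110486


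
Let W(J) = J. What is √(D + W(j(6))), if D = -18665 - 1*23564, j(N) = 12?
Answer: I*√42217 ≈ 205.47*I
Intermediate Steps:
D = -42229 (D = -18665 - 23564 = -42229)
√(D + W(j(6))) = √(-42229 + 12) = √(-42217) = I*√42217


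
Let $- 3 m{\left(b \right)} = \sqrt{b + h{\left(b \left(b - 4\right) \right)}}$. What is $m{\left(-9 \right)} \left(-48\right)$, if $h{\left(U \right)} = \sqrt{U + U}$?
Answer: $16 \sqrt{-9 + 3 \sqrt{26}} \approx 40.15$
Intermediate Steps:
$h{\left(U \right)} = \sqrt{2} \sqrt{U}$ ($h{\left(U \right)} = \sqrt{2 U} = \sqrt{2} \sqrt{U}$)
$m{\left(b \right)} = - \frac{\sqrt{b + \sqrt{2} \sqrt{b \left(-4 + b\right)}}}{3}$ ($m{\left(b \right)} = - \frac{\sqrt{b + \sqrt{2} \sqrt{b \left(b - 4\right)}}}{3} = - \frac{\sqrt{b + \sqrt{2} \sqrt{b \left(-4 + b\right)}}}{3}$)
$m{\left(-9 \right)} \left(-48\right) = - \frac{\sqrt{-9 + \sqrt{2} \sqrt{- 9 \left(-4 - 9\right)}}}{3} \left(-48\right) = - \frac{\sqrt{-9 + \sqrt{2} \sqrt{\left(-9\right) \left(-13\right)}}}{3} \left(-48\right) = - \frac{\sqrt{-9 + \sqrt{2} \sqrt{117}}}{3} \left(-48\right) = - \frac{\sqrt{-9 + \sqrt{2} \cdot 3 \sqrt{13}}}{3} \left(-48\right) = - \frac{\sqrt{-9 + 3 \sqrt{26}}}{3} \left(-48\right) = 16 \sqrt{-9 + 3 \sqrt{26}}$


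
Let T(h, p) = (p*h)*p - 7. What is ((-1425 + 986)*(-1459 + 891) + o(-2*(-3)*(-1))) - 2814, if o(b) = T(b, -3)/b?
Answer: 1479289/6 ≈ 2.4655e+5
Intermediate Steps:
T(h, p) = -7 + h*p**2 (T(h, p) = (h*p)*p - 7 = h*p**2 - 7 = -7 + h*p**2)
o(b) = (-7 + 9*b)/b (o(b) = (-7 + b*(-3)**2)/b = (-7 + b*9)/b = (-7 + 9*b)/b)
((-1425 + 986)*(-1459 + 891) + o(-2*(-3)*(-1))) - 2814 = ((-1425 + 986)*(-1459 + 891) + (9 - 7/(-2*(-3)*(-1)))) - 2814 = (-439*(-568) + (9 - 7/(6*(-1)))) - 2814 = (249352 + (9 - 7/(-6))) - 2814 = (249352 + (9 - 7*(-1/6))) - 2814 = (249352 + (9 + 7/6)) - 2814 = (249352 + 61/6) - 2814 = 1496173/6 - 2814 = 1479289/6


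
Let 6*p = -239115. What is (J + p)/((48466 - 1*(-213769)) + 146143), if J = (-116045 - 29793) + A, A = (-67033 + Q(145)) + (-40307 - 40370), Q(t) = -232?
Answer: -667265/816756 ≈ -0.81697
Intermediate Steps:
p = -79705/2 (p = (⅙)*(-239115) = -79705/2 ≈ -39853.)
A = -147942 (A = (-67033 - 232) + (-40307 - 40370) = -67265 - 80677 = -147942)
J = -293780 (J = (-116045 - 29793) - 147942 = -145838 - 147942 = -293780)
(J + p)/((48466 - 1*(-213769)) + 146143) = (-293780 - 79705/2)/((48466 - 1*(-213769)) + 146143) = -667265/(2*((48466 + 213769) + 146143)) = -667265/(2*(262235 + 146143)) = -667265/2/408378 = -667265/2*1/408378 = -667265/816756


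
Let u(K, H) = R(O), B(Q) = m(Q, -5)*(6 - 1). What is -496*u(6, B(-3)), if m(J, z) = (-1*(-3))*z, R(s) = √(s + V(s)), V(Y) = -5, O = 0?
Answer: -496*I*√5 ≈ -1109.1*I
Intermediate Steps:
R(s) = √(-5 + s) (R(s) = √(s - 5) = √(-5 + s))
m(J, z) = 3*z
B(Q) = -75 (B(Q) = (3*(-5))*(6 - 1) = -15*5 = -75)
u(K, H) = I*√5 (u(K, H) = √(-5 + 0) = √(-5) = I*√5)
-496*u(6, B(-3)) = -496*I*√5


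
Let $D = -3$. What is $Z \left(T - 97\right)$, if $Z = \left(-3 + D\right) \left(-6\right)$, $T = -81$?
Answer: $-6408$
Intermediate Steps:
$Z = 36$ ($Z = \left(-3 - 3\right) \left(-6\right) = \left(-6\right) \left(-6\right) = 36$)
$Z \left(T - 97\right) = 36 \left(-81 - 97\right) = 36 \left(-178\right) = -6408$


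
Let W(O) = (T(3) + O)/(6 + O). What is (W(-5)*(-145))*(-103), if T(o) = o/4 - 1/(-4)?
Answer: -59740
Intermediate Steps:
T(o) = ¼ + o/4 (T(o) = o*(¼) - 1*(-¼) = o/4 + ¼ = ¼ + o/4)
W(O) = (1 + O)/(6 + O) (W(O) = ((¼ + (¼)*3) + O)/(6 + O) = ((¼ + ¾) + O)/(6 + O) = (1 + O)/(6 + O))
(W(-5)*(-145))*(-103) = (((1 - 5)/(6 - 5))*(-145))*(-103) = ((-4/1)*(-145))*(-103) = ((1*(-4))*(-145))*(-103) = -4*(-145)*(-103) = 580*(-103) = -59740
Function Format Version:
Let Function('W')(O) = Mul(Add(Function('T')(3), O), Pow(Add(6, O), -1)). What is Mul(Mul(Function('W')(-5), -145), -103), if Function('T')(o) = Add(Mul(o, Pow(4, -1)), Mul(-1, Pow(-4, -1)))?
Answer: -59740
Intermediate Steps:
Function('T')(o) = Add(Rational(1, 4), Mul(Rational(1, 4), o)) (Function('T')(o) = Add(Mul(o, Rational(1, 4)), Mul(-1, Rational(-1, 4))) = Add(Mul(Rational(1, 4), o), Rational(1, 4)) = Add(Rational(1, 4), Mul(Rational(1, 4), o)))
Function('W')(O) = Mul(Pow(Add(6, O), -1), Add(1, O)) (Function('W')(O) = Mul(Add(Add(Rational(1, 4), Mul(Rational(1, 4), 3)), O), Pow(Add(6, O), -1)) = Mul(Add(Add(Rational(1, 4), Rational(3, 4)), O), Pow(Add(6, O), -1)) = Mul(Add(1, O), Pow(Add(6, O), -1)) = Mul(Pow(Add(6, O), -1), Add(1, O)))
Mul(Mul(Function('W')(-5), -145), -103) = Mul(Mul(Mul(Pow(Add(6, -5), -1), Add(1, -5)), -145), -103) = Mul(Mul(Mul(Pow(1, -1), -4), -145), -103) = Mul(Mul(Mul(1, -4), -145), -103) = Mul(Mul(-4, -145), -103) = Mul(580, -103) = -59740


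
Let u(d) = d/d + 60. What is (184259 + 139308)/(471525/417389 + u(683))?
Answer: 135053306563/25932254 ≈ 5207.9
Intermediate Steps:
u(d) = 61 (u(d) = 1 + 60 = 61)
(184259 + 139308)/(471525/417389 + u(683)) = (184259 + 139308)/(471525/417389 + 61) = 323567/(471525*(1/417389) + 61) = 323567/(471525/417389 + 61) = 323567/(25932254/417389) = 323567*(417389/25932254) = 135053306563/25932254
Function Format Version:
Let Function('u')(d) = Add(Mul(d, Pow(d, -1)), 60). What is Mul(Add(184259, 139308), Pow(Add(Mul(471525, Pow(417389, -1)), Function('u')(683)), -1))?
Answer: Rational(135053306563, 25932254) ≈ 5207.9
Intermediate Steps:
Function('u')(d) = 61 (Function('u')(d) = Add(1, 60) = 61)
Mul(Add(184259, 139308), Pow(Add(Mul(471525, Pow(417389, -1)), Function('u')(683)), -1)) = Mul(Add(184259, 139308), Pow(Add(Mul(471525, Pow(417389, -1)), 61), -1)) = Mul(323567, Pow(Add(Mul(471525, Rational(1, 417389)), 61), -1)) = Mul(323567, Pow(Add(Rational(471525, 417389), 61), -1)) = Mul(323567, Pow(Rational(25932254, 417389), -1)) = Mul(323567, Rational(417389, 25932254)) = Rational(135053306563, 25932254)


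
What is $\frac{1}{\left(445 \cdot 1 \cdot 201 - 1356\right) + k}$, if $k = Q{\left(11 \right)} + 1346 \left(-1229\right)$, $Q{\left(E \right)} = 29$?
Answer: $- \frac{1}{1566116} \approx -6.3852 \cdot 10^{-7}$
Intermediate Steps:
$k = -1654205$ ($k = 29 + 1346 \left(-1229\right) = 29 - 1654234 = -1654205$)
$\frac{1}{\left(445 \cdot 1 \cdot 201 - 1356\right) + k} = \frac{1}{\left(445 \cdot 1 \cdot 201 - 1356\right) - 1654205} = \frac{1}{\left(445 \cdot 201 - 1356\right) - 1654205} = \frac{1}{\left(89445 - 1356\right) - 1654205} = \frac{1}{88089 - 1654205} = \frac{1}{-1566116} = - \frac{1}{1566116}$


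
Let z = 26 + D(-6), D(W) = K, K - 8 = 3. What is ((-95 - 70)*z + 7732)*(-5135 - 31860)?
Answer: -60190865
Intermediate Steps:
K = 11 (K = 8 + 3 = 11)
D(W) = 11
z = 37 (z = 26 + 11 = 37)
((-95 - 70)*z + 7732)*(-5135 - 31860) = ((-95 - 70)*37 + 7732)*(-5135 - 31860) = (-165*37 + 7732)*(-36995) = (-6105 + 7732)*(-36995) = 1627*(-36995) = -60190865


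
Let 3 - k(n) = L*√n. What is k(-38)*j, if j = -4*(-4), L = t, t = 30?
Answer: 48 - 480*I*√38 ≈ 48.0 - 2958.9*I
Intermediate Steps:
L = 30
j = 16
k(n) = 3 - 30*√n
k(-38)*j = (3 - 30*I*√38)*16 = 48 - 480*I*√38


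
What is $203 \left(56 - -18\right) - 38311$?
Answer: $-23289$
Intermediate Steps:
$203 \left(56 - -18\right) - 38311 = 203 \left(56 + 18\right) - 38311 = 203 \cdot 74 - 38311 = 15022 - 38311 = -23289$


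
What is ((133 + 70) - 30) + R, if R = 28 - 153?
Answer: 48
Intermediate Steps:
R = -125
((133 + 70) - 30) + R = ((133 + 70) - 30) - 125 = (203 - 30) - 125 = 173 - 125 = 48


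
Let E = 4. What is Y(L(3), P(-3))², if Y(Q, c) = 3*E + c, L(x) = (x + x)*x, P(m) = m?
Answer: 81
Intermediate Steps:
L(x) = 2*x² (L(x) = (2*x)*x = 2*x²)
Y(Q, c) = 12 + c (Y(Q, c) = 3*4 + c = 12 + c)
Y(L(3), P(-3))² = (12 - 3)² = 9² = 81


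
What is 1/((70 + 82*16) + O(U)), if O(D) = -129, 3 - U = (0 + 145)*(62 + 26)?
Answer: 1/1253 ≈ 0.00079808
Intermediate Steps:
U = -12757 (U = 3 - (0 + 145)*(62 + 26) = 3 - 145*88 = 3 - 1*12760 = 3 - 12760 = -12757)
1/((70 + 82*16) + O(U)) = 1/((70 + 82*16) - 129) = 1/((70 + 1312) - 129) = 1/(1382 - 129) = 1/1253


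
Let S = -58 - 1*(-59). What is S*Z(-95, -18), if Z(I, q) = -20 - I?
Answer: 75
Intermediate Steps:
S = 1 (S = -58 + 59 = 1)
S*Z(-95, -18) = 1*(-20 - 1*(-95)) = 1*(-20 + 95) = 1*75 = 75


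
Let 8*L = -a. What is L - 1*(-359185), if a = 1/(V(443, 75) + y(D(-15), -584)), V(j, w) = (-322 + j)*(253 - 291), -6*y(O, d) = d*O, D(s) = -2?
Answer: 41314895443/115024 ≈ 3.5919e+5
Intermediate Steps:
y(O, d) = -O*d/6 (y(O, d) = -d*O/6 = -O*d/6)
V(j, w) = 12236 - 38*j (V(j, w) = (-322 + j)*(-38) = 12236 - 38*j)
a = -3/14378 (a = 1/((12236 - 38*443) - ⅙*(-2)*(-584)) = 1/((12236 - 16834) - 584/3) = 1/(-4598 - 584/3) = 1/(-14378/3) = -3/14378 ≈ -0.00020865)
L = 3/115024 (L = (-1*(-3/14378))/8 = (⅛)*(3/14378) = 3/115024 ≈ 2.6082e-5)
L - 1*(-359185) = 3/115024 - 1*(-359185) = 3/115024 + 359185 = 41314895443/115024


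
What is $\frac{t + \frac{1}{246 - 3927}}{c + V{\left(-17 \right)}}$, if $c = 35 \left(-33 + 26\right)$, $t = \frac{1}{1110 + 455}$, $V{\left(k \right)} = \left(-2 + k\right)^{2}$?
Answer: $\frac{529}{167062185} \approx 3.1665 \cdot 10^{-6}$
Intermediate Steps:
$t = \frac{1}{1565} \approx 0.00063898$
$c = -245$ ($c = 35 \left(-7\right) = -245$)
$\frac{t + \frac{1}{246 - 3927}}{c + V{\left(-17 \right)}} = \frac{\frac{1}{1565} + \frac{1}{246 - 3927}}{-245 + \left(-2 - 17\right)^{2}} = \frac{\frac{1}{1565} + \frac{1}{-3681}}{-245 + \left(-19\right)^{2}} = \frac{\frac{1}{1565} - \frac{1}{3681}}{-245 + 361} = \frac{2116}{5760765 \cdot 116} = \frac{2116}{5760765} \cdot \frac{1}{116} = \frac{529}{167062185}$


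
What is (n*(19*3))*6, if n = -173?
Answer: -59166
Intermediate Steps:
(n*(19*3))*6 = -3287*3*6 = -173*57*6 = -9861*6 = -59166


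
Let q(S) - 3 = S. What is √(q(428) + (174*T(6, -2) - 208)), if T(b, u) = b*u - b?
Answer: I*√2909 ≈ 53.935*I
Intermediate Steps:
q(S) = 3 + S
T(b, u) = -b + b*u
√(q(428) + (174*T(6, -2) - 208)) = √((3 + 428) + (174*(6*(-1 - 2)) - 208)) = √(431 + (174*(6*(-3)) - 208)) = √(431 + (174*(-18) - 208)) = √(431 + (-3132 - 208)) = √(431 - 3340) = √(-2909) = I*√2909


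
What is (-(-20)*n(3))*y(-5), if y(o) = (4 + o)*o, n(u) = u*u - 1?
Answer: 800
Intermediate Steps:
n(u) = -1 + u² (n(u) = u² - 1 = -1 + u²)
y(o) = o*(4 + o)
(-(-20)*n(3))*y(-5) = (-(-20)*(-1 + 3²))*(-5*(4 - 5)) = (-(-20)*(-1 + 9))*(-5*(-1)) = -(-20)*8*5 = -20*(-8)*5 = 160*5 = 800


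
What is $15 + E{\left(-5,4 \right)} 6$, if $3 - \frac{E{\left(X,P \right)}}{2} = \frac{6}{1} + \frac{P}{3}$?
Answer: $-37$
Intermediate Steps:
$E{\left(X,P \right)} = -6 - \frac{2 P}{3}$ ($E{\left(X,P \right)} = 6 - 2 \left(\frac{6}{1} + \frac{P}{3}\right) = 6 - 2 \left(6 \cdot 1 + P \frac{1}{3}\right) = 6 - 2 \left(6 + \frac{P}{3}\right) = 6 - \left(12 + \frac{2 P}{3}\right) = -6 - \frac{2 P}{3}$)
$15 + E{\left(-5,4 \right)} 6 = 15 + \left(-6 - \frac{8}{3}\right) 6 = 15 - 52 = -37$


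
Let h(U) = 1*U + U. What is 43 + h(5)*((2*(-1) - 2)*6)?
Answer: -197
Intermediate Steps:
h(U) = 2*U (h(U) = U + U = 2*U)
43 + h(5)*((2*(-1) - 2)*6) = 43 + (2*5)*((2*(-1) - 2)*6) = 43 + 10*((-2 - 2)*6) = 43 + 10*(-4*6) = 43 + 10*(-24) = 43 - 240 = -197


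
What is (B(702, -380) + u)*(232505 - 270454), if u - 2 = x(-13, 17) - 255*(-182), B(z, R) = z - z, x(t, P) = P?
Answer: -1761934121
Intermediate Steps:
B(z, R) = 0
u = 46429 (u = 2 + (17 - 255*(-182)) = 2 + (17 + 46410) = 2 + 46427 = 46429)
(B(702, -380) + u)*(232505 - 270454) = (0 + 46429)*(232505 - 270454) = 46429*(-37949) = -1761934121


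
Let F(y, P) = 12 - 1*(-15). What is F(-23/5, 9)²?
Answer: 729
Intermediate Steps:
F(y, P) = 27 (F(y, P) = 12 + 15 = 27)
F(-23/5, 9)² = 27² = 729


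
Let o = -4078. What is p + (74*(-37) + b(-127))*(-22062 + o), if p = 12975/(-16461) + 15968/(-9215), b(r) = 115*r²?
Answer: -2447933475223415191/50562705 ≈ -4.8414e+10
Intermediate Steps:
p = -127471291/50562705 (p = 12975*(-1/16461) + 15968*(-1/9215) = -4325/5487 - 15968/9215 = -127471291/50562705 ≈ -2.5211)
p + (74*(-37) + b(-127))*(-22062 + o) = -127471291/50562705 + (74*(-37) + 115*(-127)²)*(-22062 - 4078) = -127471291/50562705 + (-2738 + 115*16129)*(-26140) = -127471291/50562705 + (-2738 + 1854835)*(-26140) = -127471291/50562705 + 1852097*(-26140) = -127471291/50562705 - 48413815580 = -2447933475223415191/50562705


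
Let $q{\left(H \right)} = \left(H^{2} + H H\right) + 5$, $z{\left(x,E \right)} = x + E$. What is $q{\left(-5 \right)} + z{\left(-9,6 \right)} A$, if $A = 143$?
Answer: $-374$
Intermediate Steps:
$z{\left(x,E \right)} = E + x$
$q{\left(H \right)} = 5 + 2 H^{2}$ ($q{\left(H \right)} = \left(H^{2} + H^{2}\right) + 5 = 2 H^{2} + 5 = 5 + 2 H^{2}$)
$q{\left(-5 \right)} + z{\left(-9,6 \right)} A = \left(5 + 2 \left(-5\right)^{2}\right) + \left(6 - 9\right) 143 = \left(5 + 2 \cdot 25\right) - 429 = \left(5 + 50\right) - 429 = 55 - 429 = -374$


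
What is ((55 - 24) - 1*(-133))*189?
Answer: 30996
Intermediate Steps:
((55 - 24) - 1*(-133))*189 = (31 + 133)*189 = 164*189 = 30996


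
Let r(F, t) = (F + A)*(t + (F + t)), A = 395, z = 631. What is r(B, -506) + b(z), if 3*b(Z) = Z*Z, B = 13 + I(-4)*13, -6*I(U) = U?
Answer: -2519267/9 ≈ -2.7992e+5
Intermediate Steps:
I(U) = -U/6
B = 65/3 (B = 13 - ⅙*(-4)*13 = 13 + (⅔)*13 = 13 + 26/3 = 65/3 ≈ 21.667)
r(F, t) = (395 + F)*(F + 2*t) (r(F, t) = (F + 395)*(t + (F + t)) = (395 + F)*(F + 2*t))
b(Z) = Z²/3 (b(Z) = (Z*Z)/3 = Z²/3)
r(B, -506) + b(z) = ((65/3)² + 395*(65/3) + 790*(-506) + 2*(65/3)*(-506)) + (⅓)*631² = (4225/9 + 25675/3 - 399740 - 65780/3) + (⅓)*398161 = -3713750/9 + 398161/3 = -2519267/9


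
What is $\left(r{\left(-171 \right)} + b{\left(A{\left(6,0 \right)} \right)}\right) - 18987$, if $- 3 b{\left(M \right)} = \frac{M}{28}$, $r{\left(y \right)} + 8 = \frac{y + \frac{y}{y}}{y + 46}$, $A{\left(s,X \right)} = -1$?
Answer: $- \frac{39886619}{2100} \approx -18994.0$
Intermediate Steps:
$r{\left(y \right)} = -8 + \frac{1 + y}{46 + y}$ ($r{\left(y \right)} = -8 + \frac{y + \frac{y}{y}}{y + 46} = -8 + \frac{y + 1}{46 + y} = -8 + \frac{1 + y}{46 + y}$)
$b{\left(M \right)} = - \frac{M}{84}$ ($b{\left(M \right)} = - \frac{M \frac{1}{28}}{3} = - \frac{\frac{1}{28} M}{3} = - \frac{M}{84}$)
$\left(r{\left(-171 \right)} + b{\left(A{\left(6,0 \right)} \right)}\right) - 18987 = \left(\frac{-367 - -1197}{46 - 171} - - \frac{1}{84}\right) - 18987 = \left(\frac{-367 + 1197}{-125} + \frac{1}{84}\right) - 18987 = \left(\left(- \frac{1}{125}\right) 830 + \frac{1}{84}\right) - 18987 = \left(- \frac{166}{25} + \frac{1}{84}\right) - 18987 = - \frac{13919}{2100} - 18987 = - \frac{39886619}{2100}$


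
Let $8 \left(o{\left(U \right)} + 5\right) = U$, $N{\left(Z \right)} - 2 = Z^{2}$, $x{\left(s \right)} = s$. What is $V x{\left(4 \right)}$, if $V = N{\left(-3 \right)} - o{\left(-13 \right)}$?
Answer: $\frac{141}{2} \approx 70.5$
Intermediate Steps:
$N{\left(Z \right)} = 2 + Z^{2}$
$o{\left(U \right)} = -5 + \frac{U}{8}$
$V = \frac{141}{8}$ ($V = \left(2 + \left(-3\right)^{2}\right) - \left(-5 + \frac{1}{8} \left(-13\right)\right) = \left(2 + 9\right) - \left(-5 - \frac{13}{8}\right) = 11 - - \frac{53}{8} = 11 + \frac{53}{8} = \frac{141}{8} \approx 17.625$)
$V x{\left(4 \right)} = \frac{141}{8} \cdot 4 = \frac{141}{2}$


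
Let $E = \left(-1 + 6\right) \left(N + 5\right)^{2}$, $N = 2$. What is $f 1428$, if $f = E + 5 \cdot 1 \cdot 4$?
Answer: $378420$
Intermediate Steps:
$E = 245$ ($E = \left(-1 + 6\right) \left(2 + 5\right)^{2} = 5 \cdot 7^{2} = 5 \cdot 49 = 245$)
$f = 265$ ($f = 245 + 5 \cdot 1 \cdot 4 = 245 + 5 \cdot 4 = 245 + 20 = 265$)
$f 1428 = 265 \cdot 1428 = 378420$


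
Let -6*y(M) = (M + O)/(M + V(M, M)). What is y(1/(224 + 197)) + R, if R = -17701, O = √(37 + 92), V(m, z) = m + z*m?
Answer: -89532079/5058 - 177241*√129/5058 ≈ -18099.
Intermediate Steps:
V(m, z) = m + m*z
O = √129 ≈ 11.358
y(M) = -(M + √129)/(6*(M + M*(1 + M)))
y(1/(224 + 197)) + R = (-1/(224 + 197) - √129)/(6*(1/(224 + 197))*(2 + 1/(224 + 197))) - 17701 = (-1/421 - √129)/(6*(1/421)*(2 + 1/421)) - 17701 = (-1*1/421 - √129)/(6*(1/421)*(2 + 1/421)) - 17701 = (⅙)*421*(-1/421 - √129)/(843/421) - 17701 = (⅙)*421*(421/843)*(-1/421 - √129) - 17701 = (-421/5058 - 177241*√129/5058) - 17701 = -89532079/5058 - 177241*√129/5058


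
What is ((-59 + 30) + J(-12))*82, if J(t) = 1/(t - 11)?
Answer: -54776/23 ≈ -2381.6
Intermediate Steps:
J(t) = 1/(-11 + t)
((-59 + 30) + J(-12))*82 = ((-59 + 30) + 1/(-11 - 12))*82 = (-29 + 1/(-23))*82 = (-29 - 1/23)*82 = -668/23*82 = -54776/23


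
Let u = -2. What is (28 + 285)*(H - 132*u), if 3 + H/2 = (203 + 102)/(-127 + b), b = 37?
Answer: 707693/9 ≈ 78633.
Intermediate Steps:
H = -115/9 (H = -6 + 2*((203 + 102)/(-127 + 37)) = -6 + 2*(305/(-90)) = -6 + 2*(305*(-1/90)) = -6 + 2*(-61/18) = -6 - 61/9 = -115/9 ≈ -12.778)
(28 + 285)*(H - 132*u) = (28 + 285)*(-115/9 - 132*(-2)) = 313*(-115/9 + 264) = 313*(2261/9) = 707693/9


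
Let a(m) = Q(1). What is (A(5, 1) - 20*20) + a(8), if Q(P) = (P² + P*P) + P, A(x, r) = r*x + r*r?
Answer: -391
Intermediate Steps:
A(x, r) = r² + r*x (A(x, r) = r*x + r² = r² + r*x)
Q(P) = P + 2*P² (Q(P) = (P² + P²) + P = 2*P² + P = P + 2*P²)
a(m) = 3 (a(m) = 1*(1 + 2*1) = 1*(1 + 2) = 1*3 = 3)
(A(5, 1) - 20*20) + a(8) = (1*(1 + 5) - 20*20) + 3 = (1*6 - 400) + 3 = (6 - 400) + 3 = -394 + 3 = -391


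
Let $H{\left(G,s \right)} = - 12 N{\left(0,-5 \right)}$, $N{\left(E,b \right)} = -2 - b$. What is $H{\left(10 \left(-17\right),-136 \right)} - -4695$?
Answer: $4659$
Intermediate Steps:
$H{\left(G,s \right)} = -36$ ($H{\left(G,s \right)} = - 12 \left(-2 - -5\right) = - 12 \left(-2 + 5\right) = \left(-12\right) 3 = -36$)
$H{\left(10 \left(-17\right),-136 \right)} - -4695 = -36 - -4695 = -36 + 4695 = 4659$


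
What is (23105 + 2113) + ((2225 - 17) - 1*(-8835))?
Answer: 36261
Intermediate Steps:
(23105 + 2113) + ((2225 - 17) - 1*(-8835)) = 25218 + (2208 + 8835) = 25218 + 11043 = 36261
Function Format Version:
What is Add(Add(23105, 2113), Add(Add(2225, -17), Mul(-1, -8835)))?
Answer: 36261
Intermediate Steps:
Add(Add(23105, 2113), Add(Add(2225, -17), Mul(-1, -8835))) = Add(25218, Add(2208, 8835)) = Add(25218, 11043) = 36261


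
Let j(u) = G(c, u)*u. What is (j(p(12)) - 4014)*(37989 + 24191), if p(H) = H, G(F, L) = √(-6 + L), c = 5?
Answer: -249590520 + 746160*√6 ≈ -2.4776e+8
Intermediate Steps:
j(u) = u*√(-6 + u) (j(u) = √(-6 + u)*u = u*√(-6 + u))
(j(p(12)) - 4014)*(37989 + 24191) = (12*√(-6 + 12) - 4014)*(37989 + 24191) = (12*√6 - 4014)*62180 = (-4014 + 12*√6)*62180 = -249590520 + 746160*√6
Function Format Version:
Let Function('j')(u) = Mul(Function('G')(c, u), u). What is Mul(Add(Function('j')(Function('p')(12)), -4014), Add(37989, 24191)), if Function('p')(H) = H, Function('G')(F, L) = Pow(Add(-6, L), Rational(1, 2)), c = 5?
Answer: Add(-249590520, Mul(746160, Pow(6, Rational(1, 2)))) ≈ -2.4776e+8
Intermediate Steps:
Function('j')(u) = Mul(u, Pow(Add(-6, u), Rational(1, 2))) (Function('j')(u) = Mul(Pow(Add(-6, u), Rational(1, 2)), u) = Mul(u, Pow(Add(-6, u), Rational(1, 2))))
Mul(Add(Function('j')(Function('p')(12)), -4014), Add(37989, 24191)) = Mul(Add(Mul(12, Pow(Add(-6, 12), Rational(1, 2))), -4014), Add(37989, 24191)) = Mul(Add(Mul(12, Pow(6, Rational(1, 2))), -4014), 62180) = Mul(Add(-4014, Mul(12, Pow(6, Rational(1, 2)))), 62180) = Add(-249590520, Mul(746160, Pow(6, Rational(1, 2))))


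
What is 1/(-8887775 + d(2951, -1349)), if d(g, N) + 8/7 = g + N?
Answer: -7/62203219 ≈ -1.1253e-7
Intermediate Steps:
d(g, N) = -8/7 + N + g (d(g, N) = -8/7 + (g + N) = -8/7 + (N + g) = -8/7 + N + g)
1/(-8887775 + d(2951, -1349)) = 1/(-8887775 + (-8/7 - 1349 + 2951)) = 1/(-8887775 + 11206/7) = 1/(-62203219/7) = -7/62203219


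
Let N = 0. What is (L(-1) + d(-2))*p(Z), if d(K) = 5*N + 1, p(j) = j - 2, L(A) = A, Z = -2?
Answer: 0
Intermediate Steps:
p(j) = -2 + j
d(K) = 1 (d(K) = 5*0 + 1 = 0 + 1 = 1)
(L(-1) + d(-2))*p(Z) = (-1 + 1)*(-2 - 2) = 0*(-4) = 0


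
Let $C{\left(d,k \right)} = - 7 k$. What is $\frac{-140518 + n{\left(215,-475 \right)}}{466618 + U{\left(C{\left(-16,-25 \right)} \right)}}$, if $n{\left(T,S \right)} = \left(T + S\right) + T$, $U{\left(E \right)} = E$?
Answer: $- \frac{140563}{466793} \approx -0.30113$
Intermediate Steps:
$n{\left(T,S \right)} = S + 2 T$ ($n{\left(T,S \right)} = \left(S + T\right) + T = S + 2 T$)
$\frac{-140518 + n{\left(215,-475 \right)}}{466618 + U{\left(C{\left(-16,-25 \right)} \right)}} = \frac{-140518 + \left(-475 + 2 \cdot 215\right)}{466618 - -175} = \frac{-140518 + \left(-475 + 430\right)}{466618 + 175} = \frac{-140518 - 45}{466793} = \left(-140563\right) \frac{1}{466793} = - \frac{140563}{466793}$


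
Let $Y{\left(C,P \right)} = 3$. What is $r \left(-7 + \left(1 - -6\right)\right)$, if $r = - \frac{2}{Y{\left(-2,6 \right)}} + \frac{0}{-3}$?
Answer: $0$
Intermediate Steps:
$r = - \frac{2}{3}$ ($r = - \frac{2}{3} + \frac{0}{-3} = \left(-2\right) \frac{1}{3} + 0 \left(- \frac{1}{3}\right) = - \frac{2}{3} + 0 = - \frac{2}{3} \approx -0.66667$)
$r \left(-7 + \left(1 - -6\right)\right) = - \frac{2 \left(-7 + \left(1 - -6\right)\right)}{3} = - \frac{2 \left(-7 + \left(1 + 6\right)\right)}{3} = - \frac{2 \left(-7 + 7\right)}{3} = \left(- \frac{2}{3}\right) 0 = 0$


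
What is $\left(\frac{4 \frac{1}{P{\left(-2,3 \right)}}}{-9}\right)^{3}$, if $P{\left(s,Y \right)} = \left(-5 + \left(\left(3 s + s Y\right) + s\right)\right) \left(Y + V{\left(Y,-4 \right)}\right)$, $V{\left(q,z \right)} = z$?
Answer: $- \frac{64}{5000211} \approx -1.2799 \cdot 10^{-5}$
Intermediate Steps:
$P{\left(s,Y \right)} = \left(-4 + Y\right) \left(-5 + 4 s + Y s\right)$ ($P{\left(s,Y \right)} = \left(-5 + \left(\left(3 s + s Y\right) + s\right)\right) \left(Y - 4\right) = \left(-5 + \left(\left(3 s + Y s\right) + s\right)\right) \left(-4 + Y\right) = \left(-5 + \left(4 s + Y s\right)\right) \left(-4 + Y\right) = \left(-5 + 4 s + Y s\right) \left(-4 + Y\right) = \left(-4 + Y\right) \left(-5 + 4 s + Y s\right)$)
$\left(\frac{4 \frac{1}{P{\left(-2,3 \right)}}}{-9}\right)^{3} = \left(\frac{4 \frac{1}{20 - -32 - 15 - 2 \cdot 3^{2}}}{-9}\right)^{3} = \left(\frac{4}{20 + 32 - 15 - 18} \left(- \frac{1}{9}\right)\right)^{3} = \left(\frac{4}{19} \left(- \frac{1}{9}\right)\right)^{3} = \left(- \frac{4}{171}\right)^{3} = - \frac{64}{5000211}$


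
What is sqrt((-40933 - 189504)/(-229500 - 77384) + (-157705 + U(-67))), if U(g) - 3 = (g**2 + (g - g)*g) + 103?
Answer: I*sqrt(3604872656544963)/153442 ≈ 391.29*I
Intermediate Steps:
U(g) = 106 + g**2 (U(g) = 3 + ((g**2 + (g - g)*g) + 103) = 3 + ((g**2 + 0*g) + 103) = 3 + ((g**2 + 0) + 103) = 3 + (g**2 + 103) = 3 + (103 + g**2) = 106 + g**2)
sqrt((-40933 - 189504)/(-229500 - 77384) + (-157705 + U(-67))) = sqrt((-40933 - 189504)/(-229500 - 77384) + (-157705 + (106 + (-67)**2))) = sqrt(-230437/(-306884) + (-157705 + (106 + 4489))) = sqrt(-230437*(-1/306884) + (-157705 + 4595)) = sqrt(230437/306884 - 153110) = sqrt(-46986778803/306884) = I*sqrt(3604872656544963)/153442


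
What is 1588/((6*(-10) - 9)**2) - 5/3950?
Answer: 1249759/3761190 ≈ 0.33228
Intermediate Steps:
1588/((6*(-10) - 9)**2) - 5/3950 = 1588/((-60 - 9)**2) - 5*1/3950 = 1588/((-69)**2) - 1/790 = 1588/4761 - 1/790 = 1249759/3761190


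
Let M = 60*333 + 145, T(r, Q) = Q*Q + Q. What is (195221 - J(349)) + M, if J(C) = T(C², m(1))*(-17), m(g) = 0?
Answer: 215346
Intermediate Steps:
T(r, Q) = Q + Q² (T(r, Q) = Q² + Q = Q + Q²)
M = 20125 (M = 19980 + 145 = 20125)
J(C) = 0 (J(C) = (0*(1 + 0))*(-17) = (0*1)*(-17) = 0*(-17) = 0)
(195221 - J(349)) + M = (195221 - 1*0) + 20125 = (195221 + 0) + 20125 = 195221 + 20125 = 215346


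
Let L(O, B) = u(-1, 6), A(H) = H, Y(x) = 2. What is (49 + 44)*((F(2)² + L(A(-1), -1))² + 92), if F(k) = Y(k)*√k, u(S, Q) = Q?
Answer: 26784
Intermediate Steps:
L(O, B) = 6
F(k) = 2*√k
(49 + 44)*((F(2)² + L(A(-1), -1))² + 92) = (49 + 44)*(((2*√2)² + 6)² + 92) = 93*((8 + 6)² + 92) = 93*(14² + 92) = 93*(196 + 92) = 93*288 = 26784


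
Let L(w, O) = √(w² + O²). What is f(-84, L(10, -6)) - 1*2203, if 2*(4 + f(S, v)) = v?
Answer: -2207 + √34 ≈ -2201.2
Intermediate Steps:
L(w, O) = √(O² + w²)
f(S, v) = -4 + v/2
f(-84, L(10, -6)) - 1*2203 = (-4 + √((-6)² + 10²)/2) - 1*2203 = (-4 + √(36 + 100)/2) - 2203 = (-4 + √136/2) - 2203 = (-4 + (2*√34)/2) - 2203 = (-4 + √34) - 2203 = -2207 + √34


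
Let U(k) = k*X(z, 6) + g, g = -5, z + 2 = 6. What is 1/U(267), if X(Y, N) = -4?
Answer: -1/1073 ≈ -0.00093197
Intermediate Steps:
z = 4 (z = -2 + 6 = 4)
U(k) = -5 - 4*k (U(k) = k*(-4) - 5 = -4*k - 5 = -5 - 4*k)
1/U(267) = 1/(-5 - 4*267) = 1/(-5 - 1068) = 1/(-1073) = -1/1073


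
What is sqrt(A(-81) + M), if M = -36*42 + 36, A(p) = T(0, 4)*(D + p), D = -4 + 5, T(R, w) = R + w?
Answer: 2*I*sqrt(449) ≈ 42.379*I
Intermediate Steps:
D = 1
A(p) = 4 + 4*p (A(p) = (0 + 4)*(1 + p) = 4*(1 + p) = 4 + 4*p)
M = -1476 (M = -1512 + 36 = -1476)
sqrt(A(-81) + M) = sqrt((4 + 4*(-81)) - 1476) = sqrt((4 - 324) - 1476) = sqrt(-320 - 1476) = sqrt(-1796) = 2*I*sqrt(449)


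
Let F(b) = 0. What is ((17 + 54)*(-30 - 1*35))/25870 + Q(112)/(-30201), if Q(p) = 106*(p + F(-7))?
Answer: -6869327/12019998 ≈ -0.57149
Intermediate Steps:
Q(p) = 106*p (Q(p) = 106*(p + 0) = 106*p)
((17 + 54)*(-30 - 1*35))/25870 + Q(112)/(-30201) = ((17 + 54)*(-30 - 1*35))/25870 + (106*112)/(-30201) = (71*(-30 - 35))*(1/25870) + 11872*(-1/30201) = (71*(-65))*(1/25870) - 11872/30201 = -4615*1/25870 - 11872/30201 = -71/398 - 11872/30201 = -6869327/12019998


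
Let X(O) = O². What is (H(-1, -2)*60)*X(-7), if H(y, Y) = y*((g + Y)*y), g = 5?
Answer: 8820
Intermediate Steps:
H(y, Y) = y²*(5 + Y) (H(y, Y) = y*((5 + Y)*y) = y*(y*(5 + Y)) = y²*(5 + Y))
(H(-1, -2)*60)*X(-7) = (((-1)²*(5 - 2))*60)*(-7)² = ((1*3)*60)*49 = (3*60)*49 = 180*49 = 8820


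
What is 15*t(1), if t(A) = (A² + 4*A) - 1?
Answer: 60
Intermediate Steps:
t(A) = -1 + A² + 4*A
15*t(1) = 15*(-1 + 1² + 4*1) = 15*(-1 + 1 + 4) = 15*4 = 60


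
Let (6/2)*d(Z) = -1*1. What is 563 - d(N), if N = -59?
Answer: 1690/3 ≈ 563.33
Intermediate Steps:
d(Z) = -1/3 (d(Z) = (-1*1)/3 = (1/3)*(-1) = -1/3)
563 - d(N) = 563 - 1*(-1/3) = 563 + 1/3 = 1690/3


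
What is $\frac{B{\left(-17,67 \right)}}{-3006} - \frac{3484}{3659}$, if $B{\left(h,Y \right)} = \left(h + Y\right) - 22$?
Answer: $- \frac{5287678}{5499477} \approx -0.96149$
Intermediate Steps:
$B{\left(h,Y \right)} = -22 + Y + h$ ($B{\left(h,Y \right)} = \left(Y + h\right) - 22 = -22 + Y + h$)
$\frac{B{\left(-17,67 \right)}}{-3006} - \frac{3484}{3659} = \frac{-22 + 67 - 17}{-3006} - \frac{3484}{3659} = 28 \left(- \frac{1}{3006}\right) - \frac{3484}{3659} = - \frac{14}{1503} - \frac{3484}{3659} = - \frac{5287678}{5499477}$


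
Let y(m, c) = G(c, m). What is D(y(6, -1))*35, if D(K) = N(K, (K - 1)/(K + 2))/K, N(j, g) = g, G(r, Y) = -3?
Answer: -140/3 ≈ -46.667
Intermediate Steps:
y(m, c) = -3
D(K) = (-1 + K)/(K*(2 + K)) (D(K) = ((K - 1)/(K + 2))/K = ((-1 + K)/(2 + K))/K = (-1 + K)/(K*(2 + K)))
D(y(6, -1))*35 = ((-1 - 3)/((-3)*(2 - 3)))*35 = -⅓*(-4)/(-1)*35 = -⅓*(-1)*(-4)*35 = -4/3*35 = -140/3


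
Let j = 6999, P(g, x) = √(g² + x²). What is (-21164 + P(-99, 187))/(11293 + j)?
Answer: -5291/4573 + 11*√370/18292 ≈ -1.1454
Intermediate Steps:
(-21164 + P(-99, 187))/(11293 + j) = (-21164 + √((-99)² + 187²))/(11293 + 6999) = (-21164 + √(9801 + 34969))/18292 = (-21164 + √44770)*(1/18292) = (-21164 + 11*√370)*(1/18292) = -5291/4573 + 11*√370/18292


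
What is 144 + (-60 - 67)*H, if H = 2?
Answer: -110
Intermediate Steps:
144 + (-60 - 67)*H = 144 + (-60 - 67)*2 = 144 - 127*2 = 144 - 254 = -110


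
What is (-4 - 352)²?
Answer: 126736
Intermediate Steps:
(-4 - 352)² = (-356)² = 126736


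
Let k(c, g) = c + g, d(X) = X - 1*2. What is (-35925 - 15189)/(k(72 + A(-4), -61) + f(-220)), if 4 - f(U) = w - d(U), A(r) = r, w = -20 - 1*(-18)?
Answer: 51114/209 ≈ 244.56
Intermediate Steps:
d(X) = -2 + X (d(X) = X - 2 = -2 + X)
w = -2 (w = -20 + 18 = -2)
f(U) = 4 + U (f(U) = 4 - (-2 - (-2 + U)) = 4 - (-2 + (2 - U)) = 4 - (-1)*U = 4 + U)
(-35925 - 15189)/(k(72 + A(-4), -61) + f(-220)) = (-35925 - 15189)/(((72 - 4) - 61) + (4 - 220)) = -51114/((68 - 61) - 216) = -51114/(7 - 216) = -51114/(-209) = -51114*(-1/209) = 51114/209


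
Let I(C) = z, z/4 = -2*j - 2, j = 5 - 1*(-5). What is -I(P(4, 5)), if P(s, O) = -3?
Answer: 88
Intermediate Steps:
j = 10 (j = 5 + 5 = 10)
z = -88 (z = 4*(-2*10 - 2) = 4*(-20 - 2) = 4*(-22) = -88)
I(C) = -88
-I(P(4, 5)) = -1*(-88) = 88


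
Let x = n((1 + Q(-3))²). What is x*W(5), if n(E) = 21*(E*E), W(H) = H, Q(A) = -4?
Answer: 8505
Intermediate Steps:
n(E) = 21*E²
x = 1701 (x = 21*((1 - 4)²)² = 21*((-3)²)² = 21*9² = 21*81 = 1701)
x*W(5) = 1701*5 = 8505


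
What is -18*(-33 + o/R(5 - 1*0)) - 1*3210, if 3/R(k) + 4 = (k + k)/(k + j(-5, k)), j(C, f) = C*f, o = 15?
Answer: -2211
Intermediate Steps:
R(k) = -2/3 (R(k) = 3/(-4 + (k + k)/(k - 5*k)) = 3/(-4 + (2*k)/((-4*k))) = 3/(-4 + (2*k)*(-1/(4*k))) = 3/(-4 - 1/2) = 3/(-9/2) = 3*(-2/9) = -2/3)
-18*(-33 + o/R(5 - 1*0)) - 1*3210 = -18*(-33 + 15/(-2/3)) - 1*3210 = -18*(-33 + 15*(-3/2)) - 3210 = -18*(-33 - 45/2) - 3210 = -18*(-111/2) - 3210 = 999 - 3210 = -2211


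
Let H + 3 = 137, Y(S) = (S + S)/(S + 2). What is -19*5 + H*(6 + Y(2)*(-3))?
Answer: 307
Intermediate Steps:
Y(S) = 2*S/(2 + S) (Y(S) = (2*S)/(2 + S) = 2*S/(2 + S))
H = 134 (H = -3 + 137 = 134)
-19*5 + H*(6 + Y(2)*(-3)) = -19*5 + 134*(6 + (2*2/(2 + 2))*(-3)) = -95 + 134*(6 + (2*2/4)*(-3)) = -95 + 134*(6 + (2*2*(1/4))*(-3)) = -95 + 134*(6 + 1*(-3)) = -95 + 134*(6 - 3) = -95 + 134*3 = -95 + 402 = 307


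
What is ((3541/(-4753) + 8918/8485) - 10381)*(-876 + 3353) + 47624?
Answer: -1035063361920652/40329205 ≈ -2.5665e+7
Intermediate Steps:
((3541/(-4753) + 8918/8485) - 10381)*(-876 + 3353) + 47624 = ((3541*(-1/4753) + 8918*(1/8485)) - 10381)*2477 + 47624 = ((-3541/4753 + 8918/8485) - 10381)*2477 + 47624 = (12341869/40329205 - 10381)*2477 + 47624 = -418645135236/40329205*2477 + 47624 = -1036983999979572/40329205 + 47624 = -1035063361920652/40329205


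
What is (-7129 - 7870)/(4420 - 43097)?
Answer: 14999/38677 ≈ 0.38780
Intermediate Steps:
(-7129 - 7870)/(4420 - 43097) = -14999/(-38677) = -14999*(-1/38677) = 14999/38677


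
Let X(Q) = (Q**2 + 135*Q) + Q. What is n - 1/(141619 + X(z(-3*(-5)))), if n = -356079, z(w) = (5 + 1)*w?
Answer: -57670198762/161959 ≈ -3.5608e+5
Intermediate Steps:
z(w) = 6*w
X(Q) = Q**2 + 136*Q
n - 1/(141619 + X(z(-3*(-5)))) = -356079 - 1/(141619 + (6*(-3*(-5)))*(136 + 6*(-3*(-5)))) = -356079 - 1/(141619 + (6*15)*(136 + 6*15)) = -356079 - 1/(141619 + 90*(136 + 90)) = -356079 - 1/(141619 + 90*226) = -356079 - 1/(141619 + 20340) = -356079 - 1/161959 = -57670198762/161959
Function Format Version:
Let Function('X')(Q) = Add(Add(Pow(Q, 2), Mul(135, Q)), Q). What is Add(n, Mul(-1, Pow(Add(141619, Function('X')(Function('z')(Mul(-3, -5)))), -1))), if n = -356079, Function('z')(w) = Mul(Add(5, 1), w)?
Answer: Rational(-57670198762, 161959) ≈ -3.5608e+5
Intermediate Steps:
Function('z')(w) = Mul(6, w)
Function('X')(Q) = Add(Pow(Q, 2), Mul(136, Q))
Add(n, Mul(-1, Pow(Add(141619, Function('X')(Function('z')(Mul(-3, -5)))), -1))) = Add(-356079, Mul(-1, Pow(Add(141619, Mul(Mul(6, Mul(-3, -5)), Add(136, Mul(6, Mul(-3, -5))))), -1))) = Add(-356079, Mul(-1, Pow(Add(141619, Mul(Mul(6, 15), Add(136, Mul(6, 15)))), -1))) = Add(-356079, Mul(-1, Pow(Add(141619, Mul(90, Add(136, 90))), -1))) = Add(-356079, Mul(-1, Pow(Add(141619, Mul(90, 226)), -1))) = Add(-356079, Mul(-1, Pow(Add(141619, 20340), -1))) = Add(-356079, Mul(-1, Pow(161959, -1))) = Add(-356079, Mul(-1, Rational(1, 161959))) = Add(-356079, Rational(-1, 161959)) = Rational(-57670198762, 161959)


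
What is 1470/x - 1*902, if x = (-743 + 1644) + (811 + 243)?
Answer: -352388/391 ≈ -901.25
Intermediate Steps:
x = 1955 (x = 901 + 1054 = 1955)
1470/x - 1*902 = 1470/1955 - 1*902 = 1470*(1/1955) - 902 = 294/391 - 902 = -352388/391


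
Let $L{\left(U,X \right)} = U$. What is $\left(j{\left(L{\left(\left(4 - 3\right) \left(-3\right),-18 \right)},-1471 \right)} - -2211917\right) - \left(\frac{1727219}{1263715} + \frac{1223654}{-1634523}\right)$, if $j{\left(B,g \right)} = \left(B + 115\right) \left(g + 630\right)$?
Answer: $\frac{4374310562459183198}{2065571232945} \approx 2.1177 \cdot 10^{6}$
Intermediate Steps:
$j{\left(B,g \right)} = \left(115 + B\right) \left(630 + g\right)$
$\left(j{\left(L{\left(\left(4 - 3\right) \left(-3\right),-18 \right)},-1471 \right)} - -2211917\right) - \left(\frac{1727219}{1263715} + \frac{1223654}{-1634523}\right) = \left(\left(72450 + 115 \left(-1471\right) + 630 \left(4 - 3\right) \left(-3\right) + \left(4 - 3\right) \left(-3\right) \left(-1471\right)\right) - -2211917\right) - \left(\frac{1727219}{1263715} + \frac{1223654}{-1634523}\right) = \left(\left(72450 - 169165 + 630 \cdot 1 \left(-3\right) + 1 \left(-3\right) \left(-1471\right)\right) + 2211917\right) - \left(1727219 \cdot \frac{1}{1263715} + 1223654 \left(- \frac{1}{1634523}\right)\right) = \left(\left(72450 - 169165 + 630 \left(-3\right) - -4413\right) + 2211917\right) - \left(\frac{1727219}{1263715} - \frac{1223654}{1634523}\right) = \left(\left(72450 - 169165 - 1890 + 4413\right) + 2211917\right) - \frac{1276829266927}{2065571232945} = \left(-94192 + 2211917\right) - \frac{1276829266927}{2065571232945} = 2117725 - \frac{1276829266927}{2065571232945} = \frac{4374310562459183198}{2065571232945}$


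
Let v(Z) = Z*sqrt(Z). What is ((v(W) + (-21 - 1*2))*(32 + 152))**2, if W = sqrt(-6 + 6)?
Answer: 17909824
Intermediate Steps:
W = 0 (W = sqrt(0) = 0)
v(Z) = Z**(3/2)
((v(W) + (-21 - 1*2))*(32 + 152))**2 = ((0**(3/2) + (-21 - 1*2))*(32 + 152))**2 = ((0 + (-21 - 2))*184)**2 = ((0 - 23)*184)**2 = (-23*184)**2 = (-4232)**2 = 17909824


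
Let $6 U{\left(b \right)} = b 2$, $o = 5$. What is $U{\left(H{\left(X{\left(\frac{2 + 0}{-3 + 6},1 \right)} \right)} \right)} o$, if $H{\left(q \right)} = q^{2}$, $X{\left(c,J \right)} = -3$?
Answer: $15$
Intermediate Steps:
$U{\left(b \right)} = \frac{b}{3}$ ($U{\left(b \right)} = \frac{b 2}{6} = \frac{2 b}{6} = \frac{b}{3}$)
$U{\left(H{\left(X{\left(\frac{2 + 0}{-3 + 6},1 \right)} \right)} \right)} o = \frac{\left(-3\right)^{2}}{3} \cdot 5 = \frac{1}{3} \cdot 9 \cdot 5 = 3 \cdot 5 = 15$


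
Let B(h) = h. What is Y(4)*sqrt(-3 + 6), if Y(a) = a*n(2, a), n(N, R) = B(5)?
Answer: 20*sqrt(3) ≈ 34.641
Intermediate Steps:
n(N, R) = 5
Y(a) = 5*a (Y(a) = a*5 = 5*a)
Y(4)*sqrt(-3 + 6) = (5*4)*sqrt(-3 + 6) = 20*sqrt(3)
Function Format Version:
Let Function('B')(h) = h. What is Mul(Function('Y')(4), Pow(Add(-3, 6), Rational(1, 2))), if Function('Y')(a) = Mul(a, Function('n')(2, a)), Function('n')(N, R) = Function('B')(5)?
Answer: Mul(20, Pow(3, Rational(1, 2))) ≈ 34.641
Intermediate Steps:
Function('n')(N, R) = 5
Function('Y')(a) = Mul(5, a) (Function('Y')(a) = Mul(a, 5) = Mul(5, a))
Mul(Function('Y')(4), Pow(Add(-3, 6), Rational(1, 2))) = Mul(Mul(5, 4), Pow(Add(-3, 6), Rational(1, 2))) = Mul(20, Pow(3, Rational(1, 2)))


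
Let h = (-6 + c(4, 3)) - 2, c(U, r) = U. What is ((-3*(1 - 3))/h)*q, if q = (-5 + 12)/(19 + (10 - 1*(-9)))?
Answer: -21/76 ≈ -0.27632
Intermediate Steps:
h = -4 (h = (-6 + 4) - 2 = -2 - 2 = -4)
q = 7/38 (q = 7/(19 + (10 + 9)) = 7/(19 + 19) = 7/38 ≈ 0.18421)
((-3*(1 - 3))/h)*q = ((-3*(1 - 3))/(-4))*(7/38) = -(-3)*(-2)/4*(7/38) = -1/4*6*(7/38) = -3/2*7/38 = -21/76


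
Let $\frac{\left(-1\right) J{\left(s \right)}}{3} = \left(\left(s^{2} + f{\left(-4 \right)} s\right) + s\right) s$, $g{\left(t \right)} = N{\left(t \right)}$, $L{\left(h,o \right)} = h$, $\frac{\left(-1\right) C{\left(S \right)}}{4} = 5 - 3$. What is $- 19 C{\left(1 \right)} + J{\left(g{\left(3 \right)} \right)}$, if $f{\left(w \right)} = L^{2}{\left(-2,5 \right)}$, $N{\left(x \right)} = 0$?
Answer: $152$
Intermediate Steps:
$C{\left(S \right)} = -8$ ($C{\left(S \right)} = - 4 \left(5 - 3\right) = \left(-4\right) 2 = -8$)
$g{\left(t \right)} = 0$
$f{\left(w \right)} = 4$ ($f{\left(w \right)} = \left(-2\right)^{2} = 4$)
$J{\left(s \right)} = - 3 s \left(s^{2} + 5 s\right)$ ($J{\left(s \right)} = - 3 \left(\left(s^{2} + 4 s\right) + s\right) s = - 3 \left(s^{2} + 5 s\right) s = - 3 s \left(s^{2} + 5 s\right)$)
$- 19 C{\left(1 \right)} + J{\left(g{\left(3 \right)} \right)} = \left(-19\right) \left(-8\right) + 3 \cdot 0^{2} \left(-5 - 0\right) = 152 + 3 \cdot 0 \left(-5 + 0\right) = 152 + 3 \cdot 0 \left(-5\right) = 152 + 0 = 152$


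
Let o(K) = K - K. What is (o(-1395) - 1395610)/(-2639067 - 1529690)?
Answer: 1395610/4168757 ≈ 0.33478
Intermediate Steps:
o(K) = 0
(o(-1395) - 1395610)/(-2639067 - 1529690) = (0 - 1395610)/(-2639067 - 1529690) = -1395610/(-4168757) = -1395610*(-1/4168757) = 1395610/4168757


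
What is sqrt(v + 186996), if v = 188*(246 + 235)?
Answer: 4*sqrt(17339) ≈ 526.71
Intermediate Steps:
v = 90428 (v = 188*481 = 90428)
sqrt(v + 186996) = sqrt(90428 + 186996) = sqrt(277424) = 4*sqrt(17339)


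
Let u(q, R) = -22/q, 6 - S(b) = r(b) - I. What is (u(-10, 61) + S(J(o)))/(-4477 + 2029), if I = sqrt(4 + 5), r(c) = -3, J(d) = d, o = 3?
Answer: -71/12240 ≈ -0.0058006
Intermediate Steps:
I = 3 (I = sqrt(9) = 3)
S(b) = 12 (S(b) = 6 - (-3 - 1*3) = 6 - (-3 - 3) = 6 - 1*(-6) = 6 + 6 = 12)
(u(-10, 61) + S(J(o)))/(-4477 + 2029) = (-22/(-10) + 12)/(-4477 + 2029) = (-22*(-1/10) + 12)/(-2448) = (11/5 + 12)*(-1/2448) = (71/5)*(-1/2448) = -71/12240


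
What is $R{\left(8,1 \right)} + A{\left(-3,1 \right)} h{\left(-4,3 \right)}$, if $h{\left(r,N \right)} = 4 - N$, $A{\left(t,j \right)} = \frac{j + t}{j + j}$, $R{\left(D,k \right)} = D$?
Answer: $7$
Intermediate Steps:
$A{\left(t,j \right)} = \frac{j + t}{2 j}$
$R{\left(8,1 \right)} + A{\left(-3,1 \right)} h{\left(-4,3 \right)} = 8 + \frac{1 - 3}{2 \cdot 1} \left(4 - 3\right) = 8 + \frac{1}{2} \cdot 1 \left(-2\right) \left(4 - 3\right) = 8 - 1 = 7$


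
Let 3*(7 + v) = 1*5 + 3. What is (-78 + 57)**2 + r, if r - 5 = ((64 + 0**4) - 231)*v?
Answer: 3509/3 ≈ 1169.7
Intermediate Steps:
v = -13/3 (v = -7 + (1*5 + 3)/3 = -7 + (5 + 3)/3 = -7 + (1/3)*8 = -7 + 8/3 = -13/3 ≈ -4.3333)
r = 2186/3 (r = 5 + ((64 + 0**4) - 231)*(-13/3) = 5 + ((64 + 0) - 231)*(-13/3) = 5 + (64 - 231)*(-13/3) = 5 - 167*(-13/3) = 5 + 2171/3 = 2186/3 ≈ 728.67)
(-78 + 57)**2 + r = (-78 + 57)**2 + 2186/3 = (-21)**2 + 2186/3 = 441 + 2186/3 = 3509/3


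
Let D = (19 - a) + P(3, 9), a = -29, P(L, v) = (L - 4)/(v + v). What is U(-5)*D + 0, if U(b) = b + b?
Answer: -4315/9 ≈ -479.44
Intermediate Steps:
P(L, v) = (-4 + L)/(2*v) (P(L, v) = (-4 + L)/((2*v)) = (-4 + L)*(1/(2*v)) = (-4 + L)/(2*v))
U(b) = 2*b
D = 863/18 (D = (19 - 1*(-29)) + (1/2)*(-4 + 3)/9 = (19 + 29) + (1/2)*(1/9)*(-1) = 48 - 1/18 = 863/18 ≈ 47.944)
U(-5)*D + 0 = (2*(-5))*(863/18) + 0 = -10*863/18 + 0 = -4315/9 + 0 = -4315/9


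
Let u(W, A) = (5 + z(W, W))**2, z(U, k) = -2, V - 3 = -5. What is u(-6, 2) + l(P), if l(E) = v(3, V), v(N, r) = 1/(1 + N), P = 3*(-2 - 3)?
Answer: 37/4 ≈ 9.2500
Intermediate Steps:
V = -2 (V = 3 - 5 = -2)
u(W, A) = 9 (u(W, A) = (5 - 2)**2 = 3**2 = 9)
P = -15 (P = 3*(-5) = -15)
l(E) = 1/4 (l(E) = 1/(1 + 3) = 1/4)
u(-6, 2) + l(P) = 9 + 1/4 = 37/4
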